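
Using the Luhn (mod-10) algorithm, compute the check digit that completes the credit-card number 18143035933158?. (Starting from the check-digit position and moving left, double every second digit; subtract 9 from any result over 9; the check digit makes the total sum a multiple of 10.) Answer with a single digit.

4

Partial digits right→left: 8 5 1 3 3 9 5 3 0 3 4 1 8 1
Double every second digit counting from the check-digit position (so the 1st, 3rd, 5th, ... of the partial from the right).
  doubled (with −9 where >9): 7 2 6 1 0 8 7 → sum 31
  kept as-is: 5 3 9 3 3 1 1 → sum 25
Total = 31 + 25 = 56.
Check digit = (10 − (56 mod 10)) mod 10 = 4.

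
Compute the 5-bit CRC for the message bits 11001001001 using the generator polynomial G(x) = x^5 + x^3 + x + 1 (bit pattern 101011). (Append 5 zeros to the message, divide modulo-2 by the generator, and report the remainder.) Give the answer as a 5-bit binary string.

Append 5 zeros: 1100100100100000. Divide by 101011 (XOR where the leading bit is 1):
  pos 0: 110010 XOR 101011 = 011001
  pos 1: 110010 XOR 101011 = 011001
  pos 2: 110011 XOR 101011 = 011000
  pos 3: 110000 XOR 101011 = 011011
  pos 4: 110110 XOR 101011 = 011101
  pos 5: 111011 XOR 101011 = 010000
  pos 6: 100000 XOR 101011 = 001011
  pos 8: 101100 XOR 101011 = 000111
Remainder (last 5 bits) = 11100. This is the CRC / FCS.

11100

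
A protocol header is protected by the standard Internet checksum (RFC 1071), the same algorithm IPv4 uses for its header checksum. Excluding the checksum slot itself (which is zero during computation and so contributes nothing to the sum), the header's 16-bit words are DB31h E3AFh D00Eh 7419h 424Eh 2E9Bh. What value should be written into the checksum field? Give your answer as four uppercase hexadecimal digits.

One's-complement addition (fold any carry out of bit 15 back into bit 0):
  0xDB31 + 0xE3AF = 0x1BEE0 → wrap carry → 0xBEE1
  0xBEE1 + 0xD00E = 0x18EEF → wrap carry → 0x8EF0
  0x8EF0 + 0x7419 = 0x10309 → wrap carry → 0x030A
  0x030A + 0x424E = 0x04558
  0x4558 + 0x2E9B = 0x073F3
One's-complement sum = 0x73F3.
Checksum = ~0x73F3 & 0xFFFF = 0x8C0C.

8C0C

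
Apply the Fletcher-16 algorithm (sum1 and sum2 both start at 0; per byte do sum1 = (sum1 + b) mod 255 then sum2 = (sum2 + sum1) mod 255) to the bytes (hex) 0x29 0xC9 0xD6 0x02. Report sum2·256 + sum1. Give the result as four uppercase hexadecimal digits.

B1CB

Running sums (mod 255):
  after byte 0 (0x29): sum1=41, sum2=41
  after byte 1 (0xC9): sum1=242, sum2=28
  after byte 2 (0xD6): sum1=201, sum2=229
  after byte 3 (0x02): sum1=203, sum2=177
Checksum = sum2·256 + sum1 = 177·256 + 203 = 45515 = 0xB1CB.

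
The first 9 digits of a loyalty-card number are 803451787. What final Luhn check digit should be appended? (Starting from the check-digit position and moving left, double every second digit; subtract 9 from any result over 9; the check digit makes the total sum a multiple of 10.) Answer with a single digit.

3

Partial digits right→left: 7 8 7 1 5 4 3 0 8
Double every second digit counting from the check-digit position (so the 1st, 3rd, 5th, ... of the partial from the right).
  doubled (with −9 where >9): 5 5 1 6 7 → sum 24
  kept as-is: 8 1 4 0 → sum 13
Total = 24 + 13 = 37.
Check digit = (10 − (37 mod 10)) mod 10 = 3.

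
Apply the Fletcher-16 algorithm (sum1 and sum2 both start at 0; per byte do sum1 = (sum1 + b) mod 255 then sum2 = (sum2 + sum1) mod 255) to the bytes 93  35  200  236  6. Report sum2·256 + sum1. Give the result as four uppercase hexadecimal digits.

993C

Running sums (mod 255):
  after byte 0 (93): sum1=93, sum2=93
  after byte 1 (35): sum1=128, sum2=221
  after byte 2 (200): sum1=73, sum2=39
  after byte 3 (236): sum1=54, sum2=93
  after byte 4 (6): sum1=60, sum2=153
Checksum = sum2·256 + sum1 = 153·256 + 60 = 39228 = 0x993C.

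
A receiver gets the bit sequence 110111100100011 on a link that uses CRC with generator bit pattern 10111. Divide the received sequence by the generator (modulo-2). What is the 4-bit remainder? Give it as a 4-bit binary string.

Modulo-2 division of 110111100100011 by 10111:
  pos 0: 11011 XOR 10111 = 01100
  pos 1: 11001 XOR 10111 = 01110
  pos 2: 11101 XOR 10111 = 01010
  pos 3: 10100 XOR 10111 = 00011
  pos 6: 11010 XOR 10111 = 01101
  pos 7: 11010 XOR 10111 = 01101
  pos 8: 11010 XOR 10111 = 01101
  pos 9: 11011 XOR 10111 = 01100
  pos 10: 11001 XOR 10111 = 01110
Remainder = 1110 (nonzero — an error is detected).

1110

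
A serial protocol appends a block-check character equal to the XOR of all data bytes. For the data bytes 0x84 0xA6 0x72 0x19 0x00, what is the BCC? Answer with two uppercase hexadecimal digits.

XOR the bytes together:
  start with 0x84
  0x84 ⊕ 0xA6 = 0x22
  0x22 ⊕ 0x72 = 0x50
  0x50 ⊕ 0x19 = 0x49
  0x49 ⊕ 0x00 = 0x49

49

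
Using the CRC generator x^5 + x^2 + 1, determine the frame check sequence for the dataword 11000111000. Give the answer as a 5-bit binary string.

00100

Append 5 zeros: 1100011100000000. Divide by 100101 (XOR where the leading bit is 1):
  pos 0: 110001 XOR 100101 = 010100
  pos 1: 101001 XOR 100101 = 001100
  pos 3: 110010 XOR 100101 = 010111
  pos 4: 101110 XOR 100101 = 001011
  pos 6: 101100 XOR 100101 = 001001
  pos 8: 100100 XOR 100101 = 000001
Remainder (last 5 bits) = 00100. This is the CRC / FCS.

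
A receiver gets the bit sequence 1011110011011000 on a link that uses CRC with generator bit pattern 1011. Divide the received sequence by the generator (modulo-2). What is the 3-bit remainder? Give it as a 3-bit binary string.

Modulo-2 division of 1011110011011000 by 1011:
  pos 0: 1011 XOR 1011 = 0000
  pos 4: 1100 XOR 1011 = 0111
  pos 5: 1111 XOR 1011 = 0100
  pos 6: 1001 XOR 1011 = 0010
  pos 8: 1001 XOR 1011 = 0010
  pos 10: 1010 XOR 1011 = 0001
Remainder = 100 (nonzero — an error is detected).

100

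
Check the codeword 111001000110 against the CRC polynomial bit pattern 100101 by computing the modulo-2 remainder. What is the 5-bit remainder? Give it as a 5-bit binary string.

00000

Modulo-2 division of 111001000110 by 100101:
  pos 0: 111001 XOR 100101 = 011100
  pos 1: 111000 XOR 100101 = 011101
  pos 2: 111010 XOR 100101 = 011111
  pos 3: 111110 XOR 100101 = 011011
  pos 4: 110111 XOR 100101 = 010010
  pos 5: 100101 XOR 100101 = 000000
Remainder = 00000 (zero — the frame passes the CRC check).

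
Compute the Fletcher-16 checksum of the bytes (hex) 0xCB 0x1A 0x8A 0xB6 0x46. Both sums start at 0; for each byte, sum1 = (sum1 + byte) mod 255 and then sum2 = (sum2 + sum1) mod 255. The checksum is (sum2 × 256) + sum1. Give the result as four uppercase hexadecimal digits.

Running sums (mod 255):
  after byte 0 (0xCB): sum1=203, sum2=203
  after byte 1 (0x1A): sum1=229, sum2=177
  after byte 2 (0x8A): sum1=112, sum2=34
  after byte 3 (0xB6): sum1=39, sum2=73
  after byte 4 (0x46): sum1=109, sum2=182
Checksum = sum2·256 + sum1 = 182·256 + 109 = 46701 = 0xB66D.

B66D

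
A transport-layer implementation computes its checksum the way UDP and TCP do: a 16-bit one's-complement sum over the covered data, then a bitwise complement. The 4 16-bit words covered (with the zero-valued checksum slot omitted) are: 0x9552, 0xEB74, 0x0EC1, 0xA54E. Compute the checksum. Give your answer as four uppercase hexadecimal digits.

One's-complement addition (fold any carry out of bit 15 back into bit 0):
  0x9552 + 0xEB74 = 0x180C6 → wrap carry → 0x80C7
  0x80C7 + 0x0EC1 = 0x08F88
  0x8F88 + 0xA54E = 0x134D6 → wrap carry → 0x34D7
One's-complement sum = 0x34D7.
Checksum = ~0x34D7 & 0xFFFF = 0xCB28.

CB28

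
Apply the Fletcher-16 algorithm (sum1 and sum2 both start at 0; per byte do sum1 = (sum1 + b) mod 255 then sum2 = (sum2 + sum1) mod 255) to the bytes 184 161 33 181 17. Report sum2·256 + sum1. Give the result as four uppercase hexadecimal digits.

Running sums (mod 255):
  after byte 0 (184): sum1=184, sum2=184
  after byte 1 (161): sum1=90, sum2=19
  after byte 2 (33): sum1=123, sum2=142
  after byte 3 (181): sum1=49, sum2=191
  after byte 4 (17): sum1=66, sum2=2
Checksum = sum2·256 + sum1 = 2·256 + 66 = 578 = 0x0242.

0242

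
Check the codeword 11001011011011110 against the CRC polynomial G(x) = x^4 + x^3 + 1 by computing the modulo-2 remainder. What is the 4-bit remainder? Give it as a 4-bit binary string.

Modulo-2 division of 11001011011011110 by 11001:
  pos 0: 11001 XOR 11001 = 00000
  pos 6: 11011 XOR 11001 = 00010
  pos 9: 10011 XOR 11001 = 01010
  pos 10: 10101 XOR 11001 = 01100
  pos 11: 11001 XOR 11001 = 00000
Remainder = 0000 (zero — the frame passes the CRC check).

0000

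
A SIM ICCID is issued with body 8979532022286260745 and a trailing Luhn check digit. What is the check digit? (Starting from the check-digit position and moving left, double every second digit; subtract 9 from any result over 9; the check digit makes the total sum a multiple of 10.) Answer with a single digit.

Partial digits right→left: 5 4 7 0 6 2 6 8 2 2 2 0 2 3 5 9 7 9 8
Double every second digit counting from the check-digit position (so the 1st, 3rd, 5th, ... of the partial from the right).
  doubled (with −9 where >9): 1 5 3 3 4 4 4 1 5 7 → sum 37
  kept as-is: 4 0 2 8 2 0 3 9 9 → sum 37
Total = 37 + 37 = 74.
Check digit = (10 − (74 mod 10)) mod 10 = 6.

6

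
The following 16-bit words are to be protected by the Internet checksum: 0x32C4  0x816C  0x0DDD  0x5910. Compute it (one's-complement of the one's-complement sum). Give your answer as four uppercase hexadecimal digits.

One's-complement addition (fold any carry out of bit 15 back into bit 0):
  0x32C4 + 0x816C = 0x0B430
  0xB430 + 0x0DDD = 0x0C20D
  0xC20D + 0x5910 = 0x11B1D → wrap carry → 0x1B1E
One's-complement sum = 0x1B1E.
Checksum = ~0x1B1E & 0xFFFF = 0xE4E1.

E4E1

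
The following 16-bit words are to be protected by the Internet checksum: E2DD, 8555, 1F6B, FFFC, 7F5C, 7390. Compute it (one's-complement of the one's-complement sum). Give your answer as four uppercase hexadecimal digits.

8577

One's-complement addition (fold any carry out of bit 15 back into bit 0):
  0xE2DD + 0x8555 = 0x16832 → wrap carry → 0x6833
  0x6833 + 0x1F6B = 0x0879E
  0x879E + 0xFFFC = 0x1879A → wrap carry → 0x879B
  0x879B + 0x7F5C = 0x106F7 → wrap carry → 0x06F8
  0x06F8 + 0x7390 = 0x07A88
One's-complement sum = 0x7A88.
Checksum = ~0x7A88 & 0xFFFF = 0x8577.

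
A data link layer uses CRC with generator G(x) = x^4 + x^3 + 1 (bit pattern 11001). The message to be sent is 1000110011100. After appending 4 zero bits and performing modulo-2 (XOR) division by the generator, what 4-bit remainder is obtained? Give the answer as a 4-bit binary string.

Append 4 zeros: 10001100111000000. Divide by 11001 (XOR where the leading bit is 1):
  pos 0: 10001 XOR 11001 = 01000
  pos 1: 10001 XOR 11001 = 01000
  pos 2: 10000 XOR 11001 = 01001
  pos 3: 10010 XOR 11001 = 01011
  pos 4: 10111 XOR 11001 = 01110
  pos 5: 11101 XOR 11001 = 00100
  pos 7: 10010 XOR 11001 = 01011
  pos 8: 10110 XOR 11001 = 01111
  pos 9: 11110 XOR 11001 = 00111
  pos 11: 11100 XOR 11001 = 00101
Remainder (last 4 bits) = 1010. This is the CRC / FCS.

1010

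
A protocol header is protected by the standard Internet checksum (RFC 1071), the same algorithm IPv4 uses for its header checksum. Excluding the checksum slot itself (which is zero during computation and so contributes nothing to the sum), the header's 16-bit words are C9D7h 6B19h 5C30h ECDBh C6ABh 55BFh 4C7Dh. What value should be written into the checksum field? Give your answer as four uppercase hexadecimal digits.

One's-complement addition (fold any carry out of bit 15 back into bit 0):
  0xC9D7 + 0x6B19 = 0x134F0 → wrap carry → 0x34F1
  0x34F1 + 0x5C30 = 0x09121
  0x9121 + 0xECDB = 0x17DFC → wrap carry → 0x7DFD
  0x7DFD + 0xC6AB = 0x144A8 → wrap carry → 0x44A9
  0x44A9 + 0x55BF = 0x09A68
  0x9A68 + 0x4C7D = 0x0E6E5
One's-complement sum = 0xE6E5.
Checksum = ~0xE6E5 & 0xFFFF = 0x191A.

191A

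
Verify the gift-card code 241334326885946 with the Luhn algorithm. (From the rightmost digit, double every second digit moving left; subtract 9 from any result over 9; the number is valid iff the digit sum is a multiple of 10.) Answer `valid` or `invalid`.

valid

From the right, keep odd positions and double even positions (subtract 9 from any doubled value over 9):
  doubled (positions 2,4,...): 8 1 7 4 8 6 8 → sum 42
  kept (positions 1,3,...): 6 9 8 6 3 3 1 2 → sum 38
Total = 80.
80 mod 10 = 0, so the number is valid.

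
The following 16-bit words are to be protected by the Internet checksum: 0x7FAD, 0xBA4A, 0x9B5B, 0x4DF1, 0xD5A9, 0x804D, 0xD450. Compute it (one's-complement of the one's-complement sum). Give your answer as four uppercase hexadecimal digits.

B272

One's-complement addition (fold any carry out of bit 15 back into bit 0):
  0x7FAD + 0xBA4A = 0x139F7 → wrap carry → 0x39F8
  0x39F8 + 0x9B5B = 0x0D553
  0xD553 + 0x4DF1 = 0x12344 → wrap carry → 0x2345
  0x2345 + 0xD5A9 = 0x0F8EE
  0xF8EE + 0x804D = 0x1793B → wrap carry → 0x793C
  0x793C + 0xD450 = 0x14D8C → wrap carry → 0x4D8D
One's-complement sum = 0x4D8D.
Checksum = ~0x4D8D & 0xFFFF = 0xB272.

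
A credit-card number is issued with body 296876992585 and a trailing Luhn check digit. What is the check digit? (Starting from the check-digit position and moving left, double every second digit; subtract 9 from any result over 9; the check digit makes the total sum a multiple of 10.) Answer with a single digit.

6

Partial digits right→left: 5 8 5 2 9 9 6 7 8 6 9 2
Double every second digit counting from the check-digit position (so the 1st, 3rd, 5th, ... of the partial from the right).
  doubled (with −9 where >9): 1 1 9 3 7 9 → sum 30
  kept as-is: 8 2 9 7 6 2 → sum 34
Total = 30 + 34 = 64.
Check digit = (10 − (64 mod 10)) mod 10 = 6.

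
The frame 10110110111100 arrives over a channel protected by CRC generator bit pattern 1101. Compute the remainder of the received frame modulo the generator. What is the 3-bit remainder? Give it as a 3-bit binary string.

Modulo-2 division of 10110110111100 by 1101:
  pos 0: 1011 XOR 1101 = 0110
  pos 1: 1100 XOR 1101 = 0001
  pos 4: 1110 XOR 1101 = 0011
  pos 6: 1111 XOR 1101 = 0010
  pos 8: 1011 XOR 1101 = 0110
  pos 9: 1100 XOR 1101 = 0001
Remainder = 010 (nonzero — an error is detected).

010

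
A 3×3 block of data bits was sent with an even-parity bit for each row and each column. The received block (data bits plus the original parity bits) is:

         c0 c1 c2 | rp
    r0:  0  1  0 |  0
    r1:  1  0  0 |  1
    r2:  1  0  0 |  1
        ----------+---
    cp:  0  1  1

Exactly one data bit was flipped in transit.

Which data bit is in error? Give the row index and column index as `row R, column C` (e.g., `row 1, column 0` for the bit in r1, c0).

row 0, column 2

Recompute each row's even parity and compare to rp:
  r0: data parity 1, sent rp 0 → mismatch
  r1: data parity 1, sent rp 1 → ok
  r2: data parity 1, sent rp 1 → ok
Recompute each column's even parity and compare to cp:
  c0: data parity 0, sent cp 0 → ok
  c1: data parity 1, sent cp 1 → ok
  c2: data parity 0, sent cp 1 → mismatch
Exactly one row (r0) and one column (c2) fail → the flipped bit is at their intersection.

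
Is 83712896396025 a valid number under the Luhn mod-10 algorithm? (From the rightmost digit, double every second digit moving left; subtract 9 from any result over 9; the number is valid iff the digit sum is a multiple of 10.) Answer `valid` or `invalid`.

valid

From the right, keep odd positions and double even positions (subtract 9 from any doubled value over 9):
  doubled (positions 2,4,...): 4 3 6 9 4 5 7 → sum 38
  kept (positions 1,3,...): 5 0 9 6 8 1 3 → sum 32
Total = 70.
70 mod 10 = 0, so the number is valid.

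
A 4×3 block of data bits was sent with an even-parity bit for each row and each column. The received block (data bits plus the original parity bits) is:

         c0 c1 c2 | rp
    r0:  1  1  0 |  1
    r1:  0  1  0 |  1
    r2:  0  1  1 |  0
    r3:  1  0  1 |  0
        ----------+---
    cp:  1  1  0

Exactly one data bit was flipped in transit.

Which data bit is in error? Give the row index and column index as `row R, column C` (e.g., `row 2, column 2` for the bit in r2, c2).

row 0, column 0

Recompute each row's even parity and compare to rp:
  r0: data parity 0, sent rp 1 → mismatch
  r1: data parity 1, sent rp 1 → ok
  r2: data parity 0, sent rp 0 → ok
  r3: data parity 0, sent rp 0 → ok
Recompute each column's even parity and compare to cp:
  c0: data parity 0, sent cp 1 → mismatch
  c1: data parity 1, sent cp 1 → ok
  c2: data parity 0, sent cp 0 → ok
Exactly one row (r0) and one column (c0) fail → the flipped bit is at their intersection.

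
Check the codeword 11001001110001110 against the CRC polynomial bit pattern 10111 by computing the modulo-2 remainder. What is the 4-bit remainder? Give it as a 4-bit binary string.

Modulo-2 division of 11001001110001110 by 10111:
  pos 0: 11001 XOR 10111 = 01110
  pos 1: 11100 XOR 10111 = 01011
  pos 2: 10110 XOR 10111 = 00001
  pos 6: 11110 XOR 10111 = 01001
  pos 7: 10010 XOR 10111 = 00101
  pos 9: 10101 XOR 10111 = 00010
  pos 12: 10110 XOR 10111 = 00001
Remainder = 0001 (nonzero — an error is detected).

0001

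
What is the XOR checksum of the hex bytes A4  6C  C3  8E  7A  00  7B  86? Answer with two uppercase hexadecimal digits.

02

XOR the bytes together:
  start with 0xA4
  0xA4 ⊕ 0x6C = 0xC8
  0xC8 ⊕ 0xC3 = 0x0B
  0x0B ⊕ 0x8E = 0x85
  0x85 ⊕ 0x7A = 0xFF
  0xFF ⊕ 0x00 = 0xFF
  0xFF ⊕ 0x7B = 0x84
  0x84 ⊕ 0x86 = 0x02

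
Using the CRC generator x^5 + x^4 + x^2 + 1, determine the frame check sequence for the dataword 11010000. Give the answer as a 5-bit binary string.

Append 5 zeros: 1101000000000. Divide by 110101 (XOR where the leading bit is 1):
  pos 0: 110100 XOR 110101 = 000001
  pos 5: 100000 XOR 110101 = 010101
  pos 6: 101010 XOR 110101 = 011111
  pos 7: 111110 XOR 110101 = 001011
Remainder (last 5 bits) = 01011. This is the CRC / FCS.

01011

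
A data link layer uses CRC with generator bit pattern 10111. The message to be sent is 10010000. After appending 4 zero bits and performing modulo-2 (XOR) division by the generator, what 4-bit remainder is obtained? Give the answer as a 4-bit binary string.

0101

Append 4 zeros: 100100000000. Divide by 10111 (XOR where the leading bit is 1):
  pos 0: 10010 XOR 10111 = 00101
  pos 2: 10100 XOR 10111 = 00011
  pos 5: 11000 XOR 10111 = 01111
  pos 6: 11110 XOR 10111 = 01001
  pos 7: 10010 XOR 10111 = 00101
Remainder (last 4 bits) = 0101. This is the CRC / FCS.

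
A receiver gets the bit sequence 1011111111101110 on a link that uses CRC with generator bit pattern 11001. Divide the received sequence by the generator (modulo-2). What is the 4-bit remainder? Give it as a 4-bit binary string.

Modulo-2 division of 1011111111101110 by 11001:
  pos 0: 10111 XOR 11001 = 01110
  pos 1: 11101 XOR 11001 = 00100
  pos 3: 10011 XOR 11001 = 01010
  pos 4: 10101 XOR 11001 = 01100
  pos 5: 11001 XOR 11001 = 00000
  pos 10: 10111 XOR 11001 = 01110
  pos 11: 11100 XOR 11001 = 00101
Remainder = 0101 (nonzero — an error is detected).

0101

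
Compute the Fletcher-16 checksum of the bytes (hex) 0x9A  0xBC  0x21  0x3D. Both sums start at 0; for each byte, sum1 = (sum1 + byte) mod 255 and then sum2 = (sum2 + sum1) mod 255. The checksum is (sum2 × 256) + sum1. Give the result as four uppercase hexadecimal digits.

Running sums (mod 255):
  after byte 0 (0x9A): sum1=154, sum2=154
  after byte 1 (0xBC): sum1=87, sum2=241
  after byte 2 (0x21): sum1=120, sum2=106
  after byte 3 (0x3D): sum1=181, sum2=32
Checksum = sum2·256 + sum1 = 32·256 + 181 = 8373 = 0x20B5.

20B5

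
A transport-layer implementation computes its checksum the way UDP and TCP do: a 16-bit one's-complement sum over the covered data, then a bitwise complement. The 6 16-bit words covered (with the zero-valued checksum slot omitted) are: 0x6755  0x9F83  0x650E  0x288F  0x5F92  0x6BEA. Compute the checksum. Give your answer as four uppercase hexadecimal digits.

A00C

One's-complement addition (fold any carry out of bit 15 back into bit 0):
  0x6755 + 0x9F83 = 0x106D8 → wrap carry → 0x06D9
  0x06D9 + 0x650E = 0x06BE7
  0x6BE7 + 0x288F = 0x09476
  0x9476 + 0x5F92 = 0x0F408
  0xF408 + 0x6BEA = 0x15FF2 → wrap carry → 0x5FF3
One's-complement sum = 0x5FF3.
Checksum = ~0x5FF3 & 0xFFFF = 0xA00C.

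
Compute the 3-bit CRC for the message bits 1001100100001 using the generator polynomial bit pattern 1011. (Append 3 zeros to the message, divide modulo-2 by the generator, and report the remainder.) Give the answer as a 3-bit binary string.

Append 3 zeros: 1001100100001000. Divide by 1011 (XOR where the leading bit is 1):
  pos 0: 1001 XOR 1011 = 0010
  pos 2: 1010 XOR 1011 = 0001
  pos 5: 1010 XOR 1011 = 0001
  pos 8: 1000 XOR 1011 = 0011
  pos 10: 1110 XOR 1011 = 0101
  pos 11: 1010 XOR 1011 = 0001
Remainder (last 3 bits) = 010. This is the CRC / FCS.

010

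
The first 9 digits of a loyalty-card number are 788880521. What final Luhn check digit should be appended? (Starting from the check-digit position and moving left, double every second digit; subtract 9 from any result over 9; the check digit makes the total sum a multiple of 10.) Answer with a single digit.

Partial digits right→left: 1 2 5 0 8 8 8 8 7
Double every second digit counting from the check-digit position (so the 1st, 3rd, 5th, ... of the partial from the right).
  doubled (with −9 where >9): 2 1 7 7 5 → sum 22
  kept as-is: 2 0 8 8 → sum 18
Total = 22 + 18 = 40.
Check digit = (10 − (40 mod 10)) mod 10 = 0.

0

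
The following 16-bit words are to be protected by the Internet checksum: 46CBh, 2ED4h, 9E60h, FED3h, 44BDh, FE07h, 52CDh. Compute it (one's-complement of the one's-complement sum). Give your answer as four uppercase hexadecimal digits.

One's-complement addition (fold any carry out of bit 15 back into bit 0):
  0x46CB + 0x2ED4 = 0x0759F
  0x759F + 0x9E60 = 0x113FF → wrap carry → 0x1400
  0x1400 + 0xFED3 = 0x112D3 → wrap carry → 0x12D4
  0x12D4 + 0x44BD = 0x05791
  0x5791 + 0xFE07 = 0x15598 → wrap carry → 0x5599
  0x5599 + 0x52CD = 0x0A866
One's-complement sum = 0xA866.
Checksum = ~0xA866 & 0xFFFF = 0x5799.

5799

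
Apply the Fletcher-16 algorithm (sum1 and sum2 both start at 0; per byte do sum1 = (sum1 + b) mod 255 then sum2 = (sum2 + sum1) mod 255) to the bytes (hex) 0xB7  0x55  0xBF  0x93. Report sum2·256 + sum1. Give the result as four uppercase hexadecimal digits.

Running sums (mod 255):
  after byte 0 (0xB7): sum1=183, sum2=183
  after byte 1 (0x55): sum1=13, sum2=196
  after byte 2 (0xBF): sum1=204, sum2=145
  after byte 3 (0x93): sum1=96, sum2=241
Checksum = sum2·256 + sum1 = 241·256 + 96 = 61792 = 0xF160.

F160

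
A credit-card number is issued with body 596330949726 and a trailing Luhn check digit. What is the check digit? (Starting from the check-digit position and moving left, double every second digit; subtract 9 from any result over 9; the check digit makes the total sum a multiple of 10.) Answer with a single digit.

5

Partial digits right→left: 6 2 7 9 4 9 0 3 3 6 9 5
Double every second digit counting from the check-digit position (so the 1st, 3rd, 5th, ... of the partial from the right).
  doubled (with −9 where >9): 3 5 8 0 6 9 → sum 31
  kept as-is: 2 9 9 3 6 5 → sum 34
Total = 31 + 34 = 65.
Check digit = (10 − (65 mod 10)) mod 10 = 5.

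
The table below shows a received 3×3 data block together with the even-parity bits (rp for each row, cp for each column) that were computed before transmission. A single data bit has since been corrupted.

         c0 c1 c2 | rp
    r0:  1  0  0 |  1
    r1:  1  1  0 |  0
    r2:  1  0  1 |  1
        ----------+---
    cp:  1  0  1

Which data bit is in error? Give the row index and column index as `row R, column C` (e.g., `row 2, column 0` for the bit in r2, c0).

Recompute each row's even parity and compare to rp:
  r0: data parity 1, sent rp 1 → ok
  r1: data parity 0, sent rp 0 → ok
  r2: data parity 0, sent rp 1 → mismatch
Recompute each column's even parity and compare to cp:
  c0: data parity 1, sent cp 1 → ok
  c1: data parity 1, sent cp 0 → mismatch
  c2: data parity 1, sent cp 1 → ok
Exactly one row (r2) and one column (c1) fail → the flipped bit is at their intersection.

row 2, column 1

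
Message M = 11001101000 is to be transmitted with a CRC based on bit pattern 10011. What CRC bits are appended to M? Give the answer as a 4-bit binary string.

0010

Append 4 zeros: 110011010000000. Divide by 10011 (XOR where the leading bit is 1):
  pos 0: 11001 XOR 10011 = 01010
  pos 1: 10101 XOR 10011 = 00110
  pos 3: 11001 XOR 10011 = 01010
  pos 4: 10100 XOR 10011 = 00111
  pos 6: 11100 XOR 10011 = 01111
  pos 7: 11110 XOR 10011 = 01101
  pos 8: 11010 XOR 10011 = 01001
  pos 9: 10010 XOR 10011 = 00001
Remainder (last 4 bits) = 0010. This is the CRC / FCS.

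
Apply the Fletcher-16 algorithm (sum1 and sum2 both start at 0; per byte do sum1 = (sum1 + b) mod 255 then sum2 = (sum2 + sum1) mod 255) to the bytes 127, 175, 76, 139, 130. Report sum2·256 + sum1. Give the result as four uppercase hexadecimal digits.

Running sums (mod 255):
  after byte 0 (127): sum1=127, sum2=127
  after byte 1 (175): sum1=47, sum2=174
  after byte 2 (76): sum1=123, sum2=42
  after byte 3 (139): sum1=7, sum2=49
  after byte 4 (130): sum1=137, sum2=186
Checksum = sum2·256 + sum1 = 186·256 + 137 = 47753 = 0xBA89.

BA89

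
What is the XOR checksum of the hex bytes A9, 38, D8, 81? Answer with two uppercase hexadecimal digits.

C8

XOR the bytes together:
  start with 0xA9
  0xA9 ⊕ 0x38 = 0x91
  0x91 ⊕ 0xD8 = 0x49
  0x49 ⊕ 0x81 = 0xC8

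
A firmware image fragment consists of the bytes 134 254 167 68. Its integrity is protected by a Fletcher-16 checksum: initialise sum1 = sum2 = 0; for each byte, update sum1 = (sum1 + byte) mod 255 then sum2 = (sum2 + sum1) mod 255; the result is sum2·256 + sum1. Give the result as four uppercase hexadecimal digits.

AA71

Running sums (mod 255):
  after byte 0 (134): sum1=134, sum2=134
  after byte 1 (254): sum1=133, sum2=12
  after byte 2 (167): sum1=45, sum2=57
  after byte 3 (68): sum1=113, sum2=170
Checksum = sum2·256 + sum1 = 170·256 + 113 = 43633 = 0xAA71.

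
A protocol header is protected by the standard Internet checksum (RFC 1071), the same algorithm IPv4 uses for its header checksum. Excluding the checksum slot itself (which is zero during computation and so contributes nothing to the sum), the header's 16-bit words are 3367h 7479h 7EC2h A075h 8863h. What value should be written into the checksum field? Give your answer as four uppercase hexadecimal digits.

One's-complement addition (fold any carry out of bit 15 back into bit 0):
  0x3367 + 0x7479 = 0x0A7E0
  0xA7E0 + 0x7EC2 = 0x126A2 → wrap carry → 0x26A3
  0x26A3 + 0xA075 = 0x0C718
  0xC718 + 0x8863 = 0x14F7B → wrap carry → 0x4F7C
One's-complement sum = 0x4F7C.
Checksum = ~0x4F7C & 0xFFFF = 0xB083.

B083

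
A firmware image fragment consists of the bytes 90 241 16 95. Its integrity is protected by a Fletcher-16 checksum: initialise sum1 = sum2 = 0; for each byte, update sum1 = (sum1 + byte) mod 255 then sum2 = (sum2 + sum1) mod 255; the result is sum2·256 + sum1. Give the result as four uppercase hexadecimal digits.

Running sums (mod 255):
  after byte 0 (90): sum1=90, sum2=90
  after byte 1 (241): sum1=76, sum2=166
  after byte 2 (16): sum1=92, sum2=3
  after byte 3 (95): sum1=187, sum2=190
Checksum = sum2·256 + sum1 = 190·256 + 187 = 48827 = 0xBEBB.

BEBB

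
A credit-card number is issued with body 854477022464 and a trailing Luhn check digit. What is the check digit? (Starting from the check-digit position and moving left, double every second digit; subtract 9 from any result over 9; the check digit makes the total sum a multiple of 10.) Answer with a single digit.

Partial digits right→left: 4 6 4 2 2 0 7 7 4 4 5 8
Double every second digit counting from the check-digit position (so the 1st, 3rd, 5th, ... of the partial from the right).
  doubled (with −9 where >9): 8 8 4 5 8 1 → sum 34
  kept as-is: 6 2 0 7 4 8 → sum 27
Total = 34 + 27 = 61.
Check digit = (10 − (61 mod 10)) mod 10 = 9.

9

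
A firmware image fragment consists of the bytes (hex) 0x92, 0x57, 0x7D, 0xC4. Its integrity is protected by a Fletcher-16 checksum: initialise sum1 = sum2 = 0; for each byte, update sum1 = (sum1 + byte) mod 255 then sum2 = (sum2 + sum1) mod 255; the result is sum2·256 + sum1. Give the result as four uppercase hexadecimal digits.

102C

Running sums (mod 255):
  after byte 0 (0x92): sum1=146, sum2=146
  after byte 1 (0x57): sum1=233, sum2=124
  after byte 2 (0x7D): sum1=103, sum2=227
  after byte 3 (0xC4): sum1=44, sum2=16
Checksum = sum2·256 + sum1 = 16·256 + 44 = 4140 = 0x102C.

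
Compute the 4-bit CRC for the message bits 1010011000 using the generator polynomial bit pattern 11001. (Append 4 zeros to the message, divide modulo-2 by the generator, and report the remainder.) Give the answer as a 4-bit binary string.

Append 4 zeros: 10100110000000. Divide by 11001 (XOR where the leading bit is 1):
  pos 0: 10100 XOR 11001 = 01101
  pos 1: 11011 XOR 11001 = 00010
  pos 4: 10100 XOR 11001 = 01101
  pos 5: 11010 XOR 11001 = 00011
  pos 8: 11000 XOR 11001 = 00001
Remainder (last 4 bits) = 0010. This is the CRC / FCS.

0010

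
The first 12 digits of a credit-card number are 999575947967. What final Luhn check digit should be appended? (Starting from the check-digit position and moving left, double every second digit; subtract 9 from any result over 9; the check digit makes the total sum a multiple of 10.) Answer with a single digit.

Partial digits right→left: 7 6 9 7 4 9 5 7 5 9 9 9
Double every second digit counting from the check-digit position (so the 1st, 3rd, 5th, ... of the partial from the right).
  doubled (with −9 where >9): 5 9 8 1 1 9 → sum 33
  kept as-is: 6 7 9 7 9 9 → sum 47
Total = 33 + 47 = 80.
Check digit = (10 − (80 mod 10)) mod 10 = 0.

0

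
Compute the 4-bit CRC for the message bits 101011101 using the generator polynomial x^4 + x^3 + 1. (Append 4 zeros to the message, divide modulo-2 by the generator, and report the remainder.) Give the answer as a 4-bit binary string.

Append 4 zeros: 1010111010000. Divide by 11001 (XOR where the leading bit is 1):
  pos 0: 10101 XOR 11001 = 01100
  pos 1: 11001 XOR 11001 = 00000
  pos 6: 10100 XOR 11001 = 01101
  pos 7: 11010 XOR 11001 = 00011
Remainder (last 4 bits) = 0110. This is the CRC / FCS.

0110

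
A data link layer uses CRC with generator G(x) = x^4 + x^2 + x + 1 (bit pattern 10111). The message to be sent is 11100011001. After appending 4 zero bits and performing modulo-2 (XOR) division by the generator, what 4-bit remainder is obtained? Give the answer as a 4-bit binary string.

0000

Append 4 zeros: 111000110010000. Divide by 10111 (XOR where the leading bit is 1):
  pos 0: 11100 XOR 10111 = 01011
  pos 1: 10110 XOR 10111 = 00001
  pos 5: 11100 XOR 10111 = 01011
  pos 6: 10111 XOR 10111 = 00000
Remainder (last 4 bits) = 0000. This is the CRC / FCS.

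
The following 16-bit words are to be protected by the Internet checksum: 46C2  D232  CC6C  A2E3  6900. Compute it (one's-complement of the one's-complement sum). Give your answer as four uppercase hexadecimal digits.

0EBA

One's-complement addition (fold any carry out of bit 15 back into bit 0):
  0x46C2 + 0xD232 = 0x118F4 → wrap carry → 0x18F5
  0x18F5 + 0xCC6C = 0x0E561
  0xE561 + 0xA2E3 = 0x18844 → wrap carry → 0x8845
  0x8845 + 0x6900 = 0x0F145
One's-complement sum = 0xF145.
Checksum = ~0xF145 & 0xFFFF = 0x0EBA.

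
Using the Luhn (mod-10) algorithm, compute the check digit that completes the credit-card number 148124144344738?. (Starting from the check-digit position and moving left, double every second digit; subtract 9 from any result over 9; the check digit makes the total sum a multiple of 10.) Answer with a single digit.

Partial digits right→left: 8 3 7 4 4 3 4 4 1 4 2 1 8 4 1
Double every second digit counting from the check-digit position (so the 1st, 3rd, 5th, ... of the partial from the right).
  doubled (with −9 where >9): 7 5 8 8 2 4 7 2 → sum 43
  kept as-is: 3 4 3 4 4 1 4 → sum 23
Total = 43 + 23 = 66.
Check digit = (10 − (66 mod 10)) mod 10 = 4.

4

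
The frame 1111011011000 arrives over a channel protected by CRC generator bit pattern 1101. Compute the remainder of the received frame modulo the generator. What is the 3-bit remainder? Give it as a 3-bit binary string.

000

Modulo-2 division of 1111011011000 by 1101:
  pos 0: 1111 XOR 1101 = 0010
  pos 2: 1001 XOR 1101 = 0100
  pos 3: 1001 XOR 1101 = 0100
  pos 4: 1000 XOR 1101 = 0101
  pos 5: 1011 XOR 1101 = 0110
  pos 6: 1101 XOR 1101 = 0000
Remainder = 000 (zero — the frame passes the CRC check).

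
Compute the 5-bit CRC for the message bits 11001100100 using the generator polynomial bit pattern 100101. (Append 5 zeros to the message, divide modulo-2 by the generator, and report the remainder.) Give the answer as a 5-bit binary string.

Append 5 zeros: 1100110010000000. Divide by 100101 (XOR where the leading bit is 1):
  pos 0: 110011 XOR 100101 = 010110
  pos 1: 101100 XOR 100101 = 001001
  pos 3: 100101 XOR 100101 = 000000
Remainder (last 5 bits) = 00000. This is the CRC / FCS.

00000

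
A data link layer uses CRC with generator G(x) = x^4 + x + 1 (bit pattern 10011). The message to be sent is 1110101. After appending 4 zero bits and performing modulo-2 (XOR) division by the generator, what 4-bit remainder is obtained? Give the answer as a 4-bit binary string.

0111

Append 4 zeros: 11101010000. Divide by 10011 (XOR where the leading bit is 1):
  pos 0: 11101 XOR 10011 = 01110
  pos 1: 11100 XOR 10011 = 01111
  pos 2: 11111 XOR 10011 = 01100
  pos 3: 11000 XOR 10011 = 01011
  pos 4: 10110 XOR 10011 = 00101
  pos 6: 10100 XOR 10011 = 00111
Remainder (last 4 bits) = 0111. This is the CRC / FCS.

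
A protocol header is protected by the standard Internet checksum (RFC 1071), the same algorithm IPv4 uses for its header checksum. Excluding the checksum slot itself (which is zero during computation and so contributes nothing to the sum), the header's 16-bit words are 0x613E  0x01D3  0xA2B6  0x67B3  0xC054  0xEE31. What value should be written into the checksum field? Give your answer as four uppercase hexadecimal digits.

E3FD

One's-complement addition (fold any carry out of bit 15 back into bit 0):
  0x613E + 0x01D3 = 0x06311
  0x6311 + 0xA2B6 = 0x105C7 → wrap carry → 0x05C8
  0x05C8 + 0x67B3 = 0x06D7B
  0x6D7B + 0xC054 = 0x12DCF → wrap carry → 0x2DD0
  0x2DD0 + 0xEE31 = 0x11C01 → wrap carry → 0x1C02
One's-complement sum = 0x1C02.
Checksum = ~0x1C02 & 0xFFFF = 0xE3FD.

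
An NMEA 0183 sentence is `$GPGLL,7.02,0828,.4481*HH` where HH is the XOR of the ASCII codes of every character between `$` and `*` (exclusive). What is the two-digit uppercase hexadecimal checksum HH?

XOR the ASCII codes of the payload characters:
  'G' = 0x47 → acc = 0x47
  'P' = 0x50 → acc = 0x17
  'G' = 0x47 → acc = 0x50
  'L' = 0x4C → acc = 0x1C
  'L' = 0x4C → acc = 0x50
  ',' = 0x2C → acc = 0x7C
  '7' = 0x37 → acc = 0x4B
  '.' = 0x2E → acc = 0x65
  '0' = 0x30 → acc = 0x55
  '2' = 0x32 → acc = 0x67
  ',' = 0x2C → acc = 0x4B
  '0' = 0x30 → acc = 0x7B
  '8' = 0x38 → acc = 0x43
  '2' = 0x32 → acc = 0x71
  '8' = 0x38 → acc = 0x49
  ',' = 0x2C → acc = 0x65
  '.' = 0x2E → acc = 0x4B
  '4' = 0x34 → acc = 0x7F
  '4' = 0x34 → acc = 0x4B
  '8' = 0x38 → acc = 0x73
  '1' = 0x31 → acc = 0x42
Checksum = 0x42.

42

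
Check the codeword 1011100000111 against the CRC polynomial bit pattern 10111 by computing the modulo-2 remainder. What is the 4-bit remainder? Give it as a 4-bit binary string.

Modulo-2 division of 1011100000111 by 10111:
  pos 0: 10111 XOR 10111 = 00000
Remainder = 0111 (nonzero — an error is detected).

0111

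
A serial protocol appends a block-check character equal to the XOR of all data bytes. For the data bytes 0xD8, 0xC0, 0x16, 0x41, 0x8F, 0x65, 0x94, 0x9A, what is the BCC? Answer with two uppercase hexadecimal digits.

AB

XOR the bytes together:
  start with 0xD8
  0xD8 ⊕ 0xC0 = 0x18
  0x18 ⊕ 0x16 = 0x0E
  0x0E ⊕ 0x41 = 0x4F
  0x4F ⊕ 0x8F = 0xC0
  0xC0 ⊕ 0x65 = 0xA5
  0xA5 ⊕ 0x94 = 0x31
  0x31 ⊕ 0x9A = 0xAB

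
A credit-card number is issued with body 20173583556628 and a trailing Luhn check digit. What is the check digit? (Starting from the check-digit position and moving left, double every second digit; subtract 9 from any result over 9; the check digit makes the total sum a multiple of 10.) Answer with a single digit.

Partial digits right→left: 8 2 6 6 5 5 3 8 5 3 7 1 0 2
Double every second digit counting from the check-digit position (so the 1st, 3rd, 5th, ... of the partial from the right).
  doubled (with −9 where >9): 7 3 1 6 1 5 0 → sum 23
  kept as-is: 2 6 5 8 3 1 2 → sum 27
Total = 23 + 27 = 50.
Check digit = (10 − (50 mod 10)) mod 10 = 0.

0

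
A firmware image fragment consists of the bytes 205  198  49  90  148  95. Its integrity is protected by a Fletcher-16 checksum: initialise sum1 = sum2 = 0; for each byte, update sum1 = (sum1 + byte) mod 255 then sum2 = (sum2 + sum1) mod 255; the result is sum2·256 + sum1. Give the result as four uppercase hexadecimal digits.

Running sums (mod 255):
  after byte 0 (205): sum1=205, sum2=205
  after byte 1 (198): sum1=148, sum2=98
  after byte 2 (49): sum1=197, sum2=40
  after byte 3 (90): sum1=32, sum2=72
  after byte 4 (148): sum1=180, sum2=252
  after byte 5 (95): sum1=20, sum2=17
Checksum = sum2·256 + sum1 = 17·256 + 20 = 4372 = 0x1114.

1114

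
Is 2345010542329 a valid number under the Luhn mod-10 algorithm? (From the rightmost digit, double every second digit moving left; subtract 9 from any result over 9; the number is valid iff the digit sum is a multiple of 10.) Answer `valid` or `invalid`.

From the right, keep odd positions and double even positions (subtract 9 from any doubled value over 9):
  doubled (positions 2,4,...): 4 4 1 2 1 6 → sum 18
  kept (positions 1,3,...): 9 3 4 0 0 4 2 → sum 22
Total = 40.
40 mod 10 = 0, so the number is valid.

valid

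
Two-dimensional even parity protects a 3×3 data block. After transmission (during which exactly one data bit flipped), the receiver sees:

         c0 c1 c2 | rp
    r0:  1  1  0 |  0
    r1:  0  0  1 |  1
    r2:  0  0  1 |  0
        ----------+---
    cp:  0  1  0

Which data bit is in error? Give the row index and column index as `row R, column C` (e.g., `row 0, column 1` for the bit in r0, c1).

row 2, column 0

Recompute each row's even parity and compare to rp:
  r0: data parity 0, sent rp 0 → ok
  r1: data parity 1, sent rp 1 → ok
  r2: data parity 1, sent rp 0 → mismatch
Recompute each column's even parity and compare to cp:
  c0: data parity 1, sent cp 0 → mismatch
  c1: data parity 1, sent cp 1 → ok
  c2: data parity 0, sent cp 0 → ok
Exactly one row (r2) and one column (c0) fail → the flipped bit is at their intersection.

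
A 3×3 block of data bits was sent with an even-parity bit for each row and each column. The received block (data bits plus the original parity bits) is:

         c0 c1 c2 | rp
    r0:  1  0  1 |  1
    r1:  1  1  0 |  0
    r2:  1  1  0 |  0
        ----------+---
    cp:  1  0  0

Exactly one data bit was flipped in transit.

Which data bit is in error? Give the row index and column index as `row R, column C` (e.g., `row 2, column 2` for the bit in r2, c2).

row 0, column 2

Recompute each row's even parity and compare to rp:
  r0: data parity 0, sent rp 1 → mismatch
  r1: data parity 0, sent rp 0 → ok
  r2: data parity 0, sent rp 0 → ok
Recompute each column's even parity and compare to cp:
  c0: data parity 1, sent cp 1 → ok
  c1: data parity 0, sent cp 0 → ok
  c2: data parity 1, sent cp 0 → mismatch
Exactly one row (r0) and one column (c2) fail → the flipped bit is at their intersection.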